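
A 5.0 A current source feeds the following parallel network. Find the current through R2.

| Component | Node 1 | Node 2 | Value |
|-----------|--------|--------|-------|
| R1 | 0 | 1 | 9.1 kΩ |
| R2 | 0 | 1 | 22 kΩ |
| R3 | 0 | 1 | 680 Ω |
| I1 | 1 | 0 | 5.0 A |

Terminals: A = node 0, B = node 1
All resistors sit directly between nodes 0 and 1, so they are in parallel and share one voltage V; the full source current 5 A splits among them.
1/R_par = 1/9100 + 1/22000 + 1/680 = 0.001626 S  =>  R_par = 615 Ω
V = I × R_par = 5 × 615 = 3075 V
I_R2 = V/R2 = 3075/22000 = 0.1398 A

Final answer: 0.1398 A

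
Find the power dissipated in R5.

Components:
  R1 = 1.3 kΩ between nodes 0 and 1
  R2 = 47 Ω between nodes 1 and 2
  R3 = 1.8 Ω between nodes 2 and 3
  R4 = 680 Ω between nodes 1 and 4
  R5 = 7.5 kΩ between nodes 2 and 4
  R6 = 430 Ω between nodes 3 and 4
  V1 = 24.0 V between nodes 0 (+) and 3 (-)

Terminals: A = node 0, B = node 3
Nodal analysis, taking node 3 as the 0 V reference.
Source V1 fixes V_0 = 24 V.
KCL at each unknown node (sum of currents leaving = 0; resistances in Ω):
  Node 1: (V_1 - 24)/1300 + (V_1 - V_2)/47 + (V_1 - V_4)/680 = 0
  Node 2: (V_2 - V_1)/47 + (V_2 - 0)/1.8 + (V_2 - V_4)/7500 = 0
  Node 4: (V_4 - V_1)/680 + (V_4 - V_2)/7500 + (V_4 - 0)/430 = 0
Collecting terms (coefficients in siemens):
  0.02352·V_1 - 0.02128·V_2 - 0.001471·V_4 = 0.01846
  0.577·V_2 - 0.02128·V_1 - 0.0001333·V_4 = 0
  0.00393·V_4 - 0.001471·V_1 - 0.0001333·V_2 = 0
Solving these 3 simultaneous equations (Gaussian elimination) gives:
  V_1 = 0.8324 V, V_2 = 0.03077 V, V_4 = 0.3126 V
I_R5 = (V_2 - V_4)/R5 = (0.03077 - 0.3126)/7500 = -0.00003757 A
P_R5 = I_R5² × R5 = (-0.00003757)² × 7500 = 0.00001059 W

Final answer: 1.059e-05 W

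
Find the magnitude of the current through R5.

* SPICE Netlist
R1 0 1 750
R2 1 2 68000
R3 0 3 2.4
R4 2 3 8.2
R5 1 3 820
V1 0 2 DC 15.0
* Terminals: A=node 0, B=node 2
Nodal analysis, taking node 2 as the 0 V reference.
Source V1 fixes V_0 = 15 V.
KCL at each unknown node (sum of currents leaving = 0; resistances in Ω):
  Node 1: (V_1 - 15)/750 + (V_1 - 0)/68000 + (V_1 - V_3)/820 = 0
  Node 3: (V_3 - 15)/2.4 + (V_3 - 0)/8.2 + (V_3 - V_1)/820 = 0
Collecting terms (coefficients in siemens):
  0.002568·V_1 - 0.00122·V_3 = 0.02
  0.5398·V_3 - 0.00122·V_1 = 6.25
Determinant D = (0.002568)(0.5398) - (-0.00122)(-0.00122) = 0.001385
V_1 = [(0.02)(0.5398) - (-0.00122)(6.25)]/D = 13.3 V
V_3 = [(0.002568)(6.25) - (0.02)(-0.00122)]/D = 11.61 V
I_R5 = (V_1 - V_3)/R5 = (13.3 - 11.61)/820 = 0.002067 A
|I_R5| = 0.002067 A

Final answer: |I_R5| = 0.002067 A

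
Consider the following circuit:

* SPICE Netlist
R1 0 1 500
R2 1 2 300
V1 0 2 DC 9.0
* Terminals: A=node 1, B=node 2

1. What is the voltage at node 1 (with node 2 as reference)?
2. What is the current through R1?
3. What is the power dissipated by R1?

Nodal analysis, taking node 2 as the 0 V reference.
Source V1 fixes V_0 = 9 V.
KCL at each unknown node (sum of currents leaving = 0; resistances in Ω):
  Node 1: (V_1 - 9)/500 + (V_1 - 0)/300 = 0
Collecting terms: 0.005333 × V_1 = 0.018  =>  V_1 = 3.375 V
Part 1:
  Read off the nodal solution: V_1 = 3.375 V
Part 2:
  I_R1 = (V_0 - V_1)/R1 = (9 - 3.375)/500 = 0.01125 A
  Magnitude: I_R1 = 0.01125 A
Part 3:
  I_R1 = (V_0 - V_1)/R1 = (9 - 3.375)/500 = 0.01125 A
  P_R1 = I_R1² × R1 = (0.01125)² × 500 = 0.06328 W

Final answers:
1. V_1 = 3.375 V
2. I_R1 = 0.01125 A
3. P_R1 = 0.06328 W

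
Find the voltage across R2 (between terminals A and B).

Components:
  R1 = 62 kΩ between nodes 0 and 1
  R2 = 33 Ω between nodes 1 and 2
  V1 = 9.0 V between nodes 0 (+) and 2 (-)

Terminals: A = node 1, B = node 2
R1 and R2 are in series across V1 (node 0 → node 1 → node 2), and the output A–B is taken across R2, so this is a voltage divider.
Series current: I = V1/(R1 + R2) = 9/(62000 + 33) = 9/62030 = 0.0001451 A
V_R2 = I × R2 = V1 × R2/(R1 + R2) = 9 × 33/62030 = 0.004788 V

Final answer: 0.004788 V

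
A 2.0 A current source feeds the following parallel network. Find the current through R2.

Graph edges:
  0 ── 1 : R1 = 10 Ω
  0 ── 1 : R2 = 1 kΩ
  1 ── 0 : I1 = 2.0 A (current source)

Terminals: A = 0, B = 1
All resistors sit directly between nodes 0 and 1, so they are in parallel and share one voltage V; the full source current 2 A splits among them.
1/R_par = 1/10 + 1/1000 = 0.101 S  =>  R_par = 9.901 Ω
V = I × R_par = 2 × 9.901 = 19.8 V
I_R2 = V/R2 = 19.8/1000 = 0.0198 A

Final answer: 0.0198 A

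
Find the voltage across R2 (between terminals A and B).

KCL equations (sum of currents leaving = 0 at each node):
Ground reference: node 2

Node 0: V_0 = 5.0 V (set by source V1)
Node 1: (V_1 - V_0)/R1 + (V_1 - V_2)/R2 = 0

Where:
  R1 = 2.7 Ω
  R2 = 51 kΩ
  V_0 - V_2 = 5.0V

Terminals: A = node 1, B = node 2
R1 and R2 are in series across V1 (node 0 → node 1 → node 2), and the output A–B is taken across R2, so this is a voltage divider.
Series current: I = V1/(R1 + R2) = 5/(2.7 + 51000) = 5/51000 = 0.00009803 A
V_R2 = I × R2 = V1 × R2/(R1 + R2) = 5 × 51000/51000 = 5 V

Final answer: 5 V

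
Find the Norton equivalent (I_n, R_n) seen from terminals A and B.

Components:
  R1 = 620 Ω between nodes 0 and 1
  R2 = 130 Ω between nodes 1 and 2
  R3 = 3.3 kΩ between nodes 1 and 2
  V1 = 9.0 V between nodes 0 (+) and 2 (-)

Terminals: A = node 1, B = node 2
Find the Thévenin equivalent first; then I_n = V_th/R_th and R_n = R_th.
Step 1 — V_th is the open-circuit voltage V_A - V_B (nothing connected across the terminals).
Nodal analysis, taking node 2 as the 0 V reference.
Source V1 fixes V_0 = 9 V.
KCL at each unknown node (sum of currents leaving = 0; resistances in Ω):
  Node 1: (V_1 - 9)/620 + (V_1 - 0)/130 + (V_1 - 0)/3300 = 0
Collecting terms: 0.009608 × V_1 = 0.01452  =>  V_1 = 1.511 V
V_th = V_1 - V_2 = 1.511 - 0 = 1.511 V
Step 2 — R_th: zero the source — replace V1 by a short circuit (node 2 merges into node 0) — and find the resistance seen between A (node 1) and B (node 0).
Reduce the network between node 1 (A) and node 0 (B) by series/parallel combination:
  Rp1 = R1 ‖ R2 ‖ R3 (parallel, all between nodes 0 and 1) = 1/(1/620 + 1/130 + 1/3300) = 104.1 Ω
R_th = 104.1 Ω
I_n = V_th/R_th = 1.511/104.1 = 0.01452 A, and R_n = R_th = 104.1 Ω

Final answer: I_n = 0.01452 A, R_n = 104.1 Ω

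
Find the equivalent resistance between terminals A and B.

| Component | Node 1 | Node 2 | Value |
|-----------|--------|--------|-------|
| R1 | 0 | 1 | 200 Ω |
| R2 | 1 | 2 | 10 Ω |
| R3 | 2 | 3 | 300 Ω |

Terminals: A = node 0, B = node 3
Reduce the network between node 0 (A) and node 3 (B) by series/parallel combination:
  Rs1 = R1 + R2 (series, joined only at node 1) = 200 + 10 = 210 Ω
  Rs2 = R3 + Rs1 (series, joined only at node 2) = 300 + 210 = 510 Ω
R_eq = 510 Ω

Final answer: 510 Ω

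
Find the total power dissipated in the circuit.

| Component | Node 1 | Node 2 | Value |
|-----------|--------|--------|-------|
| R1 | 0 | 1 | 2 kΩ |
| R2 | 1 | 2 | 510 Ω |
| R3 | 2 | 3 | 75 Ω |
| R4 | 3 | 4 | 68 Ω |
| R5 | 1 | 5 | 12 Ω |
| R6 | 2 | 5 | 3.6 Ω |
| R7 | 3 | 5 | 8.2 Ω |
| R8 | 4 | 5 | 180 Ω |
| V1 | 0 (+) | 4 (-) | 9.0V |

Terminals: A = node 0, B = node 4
Nodal analysis, taking node 4 as the 0 V reference.
Source V1 fixes V_0 = 9 V.
KCL at each unknown node (sum of currents leaving = 0; resistances in Ω):
  Node 1: (V_1 - 9)/2000 + (V_1 - V_2)/510 + (V_1 - V_5)/12 = 0
  Node 2: (V_2 - V_1)/510 + (V_2 - V_3)/75 + (V_2 - V_5)/3.6 = 0
  Node 3: (V_3 - V_2)/75 + (V_3 - 0)/68 + (V_3 - V_5)/8.2 = 0
  Node 5: (V_5 - V_1)/12 + (V_5 - V_2)/3.6 + (V_5 - V_3)/8.2 + (V_5 - 0)/180 = 0
Collecting terms (coefficients in siemens):
  0.08579·V_1 - 0.001961·V_2 - 0.08333·V_5 = 0.0045
  0.2931·V_2 - 0.001961·V_1 - 0.01333·V_3 - 0.2778·V_5 = 0
  0.15·V_3 - 0.01333·V_2 - 0.122·V_5 = 0
  0.4886·V_5 - 0.08333·V_1 - 0.2778·V_2 - 0.122·V_3 = 0
Solving these 4 simultaneous equations (Gaussian elimination) gives:
  V_1 = 0.2827 V, V_2 = 0.231 V, V_3 = 0.2089 V, V_5 = 0.2316 V
Power in each resistor, P = (ΔV)²/R:
  P_R1 = (9 - 0.2827)²/2000 = 0.038 W
  P_R2 = (0.2827 - 0.231)²/510 = 0.000005257 W
  P_R3 = (0.231 - 0.2089)²/75 = 0.0000065 W
  P_R4 = (0.2089 - 0)²/68 = 0.0006416 W
  P_R5 = (0.2827 - 0.2316)²/12 = 0.0002175 W
  P_R6 = (0.231 - 0.2316)²/3.6 = 0.0000001339 W
  P_R7 = (0.2089 - 0.2316)²/8.2 = 0.00006325 W
  P_R8 = (0 - 0.2316)²/180 = 0.0002981 W
P_total = P_R1 + P_R2 + P_R3 + P_R4 + P_R5 + P_R6 + P_R7 + P_R8 = 0.03923 W

Final answer: 0.03923 W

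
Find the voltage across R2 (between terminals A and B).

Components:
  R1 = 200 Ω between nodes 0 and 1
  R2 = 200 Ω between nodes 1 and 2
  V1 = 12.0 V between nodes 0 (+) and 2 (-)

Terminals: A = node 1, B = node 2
R1 and R2 are in series across V1 (node 0 → node 1 → node 2), and the output A–B is taken across R2, so this is a voltage divider.
Series current: I = V1/(R1 + R2) = 12/(200 + 200) = 12/400 = 0.03 A
V_R2 = I × R2 = V1 × R2/(R1 + R2) = 12 × 200/400 = 6 V

Final answer: 6 V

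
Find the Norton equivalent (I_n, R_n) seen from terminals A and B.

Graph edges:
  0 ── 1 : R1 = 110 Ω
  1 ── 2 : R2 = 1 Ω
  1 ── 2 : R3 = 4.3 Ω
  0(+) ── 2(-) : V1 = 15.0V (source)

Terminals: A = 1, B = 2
Find the Thévenin equivalent first; then I_n = V_th/R_th and R_n = R_th.
Step 1 — V_th is the open-circuit voltage V_A - V_B (nothing connected across the terminals).
Nodal analysis, taking node 2 as the 0 V reference.
Source V1 fixes V_0 = 15 V.
KCL at each unknown node (sum of currents leaving = 0; resistances in Ω):
  Node 1: (V_1 - 15)/110 + (V_1 - 0)/1 + (V_1 - 0)/4.3 = 0
Collecting terms: 1.242 × V_1 = 0.1364  =>  V_1 = 0.1098 V
V_th = V_1 - V_2 = 0.1098 - 0 = 0.1098 V
Step 2 — R_th: zero the source — replace V1 by a short circuit (node 2 merges into node 0) — and find the resistance seen between A (node 1) and B (node 0).
Reduce the network between node 1 (A) and node 0 (B) by series/parallel combination:
  Rp1 = R1 ‖ R2 ‖ R3 (parallel, all between nodes 0 and 1) = 1/(1/110 + 1/1 + 1/4.3) = 0.8054 Ω
R_th = 0.8054 Ω
I_n = V_th/R_th = 0.1098/0.8054 = 0.1364 A, and R_n = R_th = 0.8054 Ω

Final answer: I_n = 0.1364 A, R_n = 0.8054 Ω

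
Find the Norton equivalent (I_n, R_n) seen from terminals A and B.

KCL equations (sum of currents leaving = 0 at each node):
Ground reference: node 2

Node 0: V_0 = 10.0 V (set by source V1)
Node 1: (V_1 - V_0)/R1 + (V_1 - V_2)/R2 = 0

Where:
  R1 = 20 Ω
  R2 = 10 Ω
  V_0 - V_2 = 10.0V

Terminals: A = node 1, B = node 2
Find the Thévenin equivalent first; then I_n = V_th/R_th and R_n = R_th.
Step 1 — V_th is the open-circuit voltage V_A - V_B (nothing connected across the terminals).
Nodal analysis, taking node 2 as the 0 V reference.
Source V1 fixes V_0 = 10 V.
KCL at each unknown node (sum of currents leaving = 0; resistances in Ω):
  Node 1: (V_1 - 10)/20 + (V_1 - 0)/10 = 0
Collecting terms: 0.15 × V_1 = 0.5  =>  V_1 = 3.333 V
V_th = V_1 - V_2 = 3.333 - 0 = 3.333 V
Step 2 — R_th: zero the source — replace V1 by a short circuit (node 2 merges into node 0) — and find the resistance seen between A (node 1) and B (node 0).
Reduce the network between node 1 (A) and node 0 (B) by series/parallel combination:
  Rp1 = R1 ‖ R2 (parallel, both between nodes 0 and 1) = 1/(1/20 + 1/10) = 6.667 Ω
R_th = 6.667 Ω
I_n = V_th/R_th = 3.333/6.667 = 0.5 A, and R_n = R_th = 6.667 Ω

Final answer: I_n = 0.5 A, R_n = 6.667 Ω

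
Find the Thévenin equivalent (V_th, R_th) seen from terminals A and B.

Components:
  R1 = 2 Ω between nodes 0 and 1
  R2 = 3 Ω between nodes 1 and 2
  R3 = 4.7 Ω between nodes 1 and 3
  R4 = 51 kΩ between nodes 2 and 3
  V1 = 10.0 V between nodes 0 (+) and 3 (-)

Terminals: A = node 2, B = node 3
Step 1 — V_th is the open-circuit voltage V_A - V_B (nothing connected across the terminals).
Nodal analysis, taking node 3 as the 0 V reference.
Source V1 fixes V_0 = 10 V.
KCL at each unknown node (sum of currents leaving = 0; resistances in Ω):
  Node 1: (V_1 - 10)/2 + (V_1 - V_2)/3 + (V_1 - 0)/4.7 = 0
  Node 2: (V_2 - V_1)/3 + (V_2 - 0)/51000 = 0
Collecting terms (coefficients in siemens):
  1.046·V_1 - 0.3333·V_2 = 5
  0.3334·V_2 - 0.3333·V_1 = 0
Determinant D = (1.046)(0.3334) - (-0.3333)(-0.3333) = 0.2376
V_1 = [(5)(0.3334) - (-0.3333)(0)]/D = 7.015 V
V_2 = [(1.046)(0) - (5)(-0.3333)]/D = 7.014 V
V_th = V_2 - V_3 = 7.014 - 0 = 7.014 V
Step 2 — R_th: zero the source — replace V1 by a short circuit (node 3 merges into node 0) — and find the resistance seen between A (node 2) and B (node 0).
Reduce the network between node 2 (A) and node 0 (B) by series/parallel combination:
  Rp1 = R1 ‖ R3 (parallel, both between nodes 0 and 1) = 1/(1/2 + 1/4.7) = 1.403 Ω
  Rs1 = R2 + Rp1 (series, joined only at node 1) = 3 + 1.403 = 4.403 Ω
  Rp2 = R4 ‖ Rs1 (parallel, both between nodes 0 and 2) = 1/(1/51000 + 1/4.403) = 4.403 Ω
R_th = 4.403 Ω

Final answer: V_th = 7.014 V, R_th = 4.403 Ω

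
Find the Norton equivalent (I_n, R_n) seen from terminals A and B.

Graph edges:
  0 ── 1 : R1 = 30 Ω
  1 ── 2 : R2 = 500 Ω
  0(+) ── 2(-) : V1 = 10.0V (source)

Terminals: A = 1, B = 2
Find the Thévenin equivalent first; then I_n = V_th/R_th and R_n = R_th.
Step 1 — V_th is the open-circuit voltage V_A - V_B (nothing connected across the terminals).
Nodal analysis, taking node 2 as the 0 V reference.
Source V1 fixes V_0 = 10 V.
KCL at each unknown node (sum of currents leaving = 0; resistances in Ω):
  Node 1: (V_1 - 10)/30 + (V_1 - 0)/500 = 0
Collecting terms: 0.03533 × V_1 = 0.3333  =>  V_1 = 9.434 V
V_th = V_1 - V_2 = 9.434 - 0 = 9.434 V
Step 2 — R_th: zero the source — replace V1 by a short circuit (node 2 merges into node 0) — and find the resistance seen between A (node 1) and B (node 0).
Reduce the network between node 1 (A) and node 0 (B) by series/parallel combination:
  Rp1 = R1 ‖ R2 (parallel, both between nodes 0 and 1) = 1/(1/30 + 1/500) = 28.3 Ω
R_th = 28.3 Ω
I_n = V_th/R_th = 9.434/28.3 = 0.3333 A, and R_n = R_th = 28.3 Ω

Final answer: I_n = 0.3333 A, R_n = 28.3 Ω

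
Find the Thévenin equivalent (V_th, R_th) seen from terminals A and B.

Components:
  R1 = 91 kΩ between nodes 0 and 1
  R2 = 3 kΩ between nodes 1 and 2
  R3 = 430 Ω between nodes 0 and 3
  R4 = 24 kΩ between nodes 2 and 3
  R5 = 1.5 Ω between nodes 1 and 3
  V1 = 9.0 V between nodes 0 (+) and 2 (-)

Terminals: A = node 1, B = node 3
Step 1 — V_th is the open-circuit voltage V_A - V_B (nothing connected across the terminals).
Nodal analysis, taking node 2 as the 0 V reference.
Source V1 fixes V_0 = 9 V.
KCL at each unknown node (sum of currents leaving = 0; resistances in Ω):
  Node 1: (V_1 - 9)/91000 + (V_1 - 0)/3000 + (V_1 - V_3)/1.5 = 0
  Node 3: (V_3 - 9)/430 + (V_3 - 0)/24000 + (V_3 - V_1)/1.5 = 0
Collecting terms (coefficients in siemens):
  0.667·V_1 - 0.6667·V_3 = 0.0000989
  0.669·V_3 - 0.6667·V_1 = 0.02093
Determinant D = (0.667)(0.669) - (-0.6667)(-0.6667) = 0.001809
V_1 = [(0.0000989)(0.669) - (-0.6667)(0.02093)]/D = 7.752 V
V_3 = [(0.667)(0.02093) - (0.0000989)(-0.6667)]/D = 7.756 V
V_th = V_1 - V_3 = 7.752 - 7.756 = -0.003855 V
Step 2 — R_th: zero the source — replace V1 by a short circuit (node 2 merges into node 0) — and find the resistance seen between A (node 1) and B (node 3).
Reduce the network between node 1 (A) and node 3 (B) by series/parallel combination:
  Rp1 = R1 ‖ R2 (parallel, both between nodes 0 and 1) = 1/(1/91000 + 1/3000) = 2904 Ω
  Rp2 = R3 ‖ R4 (parallel, both between nodes 0 and 3) = 1/(1/430 + 1/24000) = 422.4 Ω
  Rs1 = Rp1 + Rp2 (series, joined only at node 0) = 2904 + 422.4 = 3327 Ω
  Rp3 = R5 ‖ Rs1 (parallel, both between nodes 1 and 3) = 1/(1/1.5 + 1/3327) = 1.499 Ω
R_th = 1.499 Ω

Final answer: V_th = -0.003855 V, R_th = 1.499 Ω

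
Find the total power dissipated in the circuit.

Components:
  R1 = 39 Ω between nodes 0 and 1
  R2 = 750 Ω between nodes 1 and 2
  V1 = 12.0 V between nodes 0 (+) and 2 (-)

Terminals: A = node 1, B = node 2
Nodal analysis, taking node 2 as the 0 V reference.
Source V1 fixes V_0 = 12 V.
KCL at each unknown node (sum of currents leaving = 0; resistances in Ω):
  Node 1: (V_1 - 12)/39 + (V_1 - 0)/750 = 0
Collecting terms: 0.02697 × V_1 = 0.3077  =>  V_1 = 11.41 V
Power in each resistor, P = (ΔV)²/R:
  P_R1 = (12 - 11.41)²/39 = 0.009021 W
  P_R2 = (11.41 - 0)²/750 = 0.1735 W
P_total = P_R1 + P_R2 = 0.1825 W

Final answer: 0.1825 W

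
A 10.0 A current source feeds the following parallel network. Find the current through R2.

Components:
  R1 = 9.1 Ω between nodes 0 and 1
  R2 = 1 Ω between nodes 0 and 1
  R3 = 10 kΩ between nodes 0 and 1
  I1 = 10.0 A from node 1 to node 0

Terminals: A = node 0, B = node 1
All resistors sit directly between nodes 0 and 1, so they are in parallel and share one voltage V; the full source current 10 A splits among them.
1/R_par = 1/9.1 + 1/1 + 1/10000 = 1.11 S  =>  R_par = 0.9009 Ω
V = I × R_par = 10 × 0.9009 = 9.009 V
I_R2 = V/R2 = 9.009/1 = 9.009 A

Final answer: 9.009 A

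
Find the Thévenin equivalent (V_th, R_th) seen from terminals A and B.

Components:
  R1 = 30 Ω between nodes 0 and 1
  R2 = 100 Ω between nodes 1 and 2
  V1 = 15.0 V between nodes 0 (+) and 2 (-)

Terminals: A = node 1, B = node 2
Step 1 — V_th is the open-circuit voltage V_A - V_B (nothing connected across the terminals).
Nodal analysis, taking node 2 as the 0 V reference.
Source V1 fixes V_0 = 15 V.
KCL at each unknown node (sum of currents leaving = 0; resistances in Ω):
  Node 1: (V_1 - 15)/30 + (V_1 - 0)/100 = 0
Collecting terms: 0.04333 × V_1 = 0.5  =>  V_1 = 11.54 V
V_th = V_1 - V_2 = 11.54 - 0 = 11.54 V
Step 2 — R_th: zero the source — replace V1 by a short circuit (node 2 merges into node 0) — and find the resistance seen between A (node 1) and B (node 0).
Reduce the network between node 1 (A) and node 0 (B) by series/parallel combination:
  Rp1 = R1 ‖ R2 (parallel, both between nodes 0 and 1) = 1/(1/30 + 1/100) = 23.08 Ω
R_th = 23.08 Ω

Final answer: V_th = 11.54 V, R_th = 23.08 Ω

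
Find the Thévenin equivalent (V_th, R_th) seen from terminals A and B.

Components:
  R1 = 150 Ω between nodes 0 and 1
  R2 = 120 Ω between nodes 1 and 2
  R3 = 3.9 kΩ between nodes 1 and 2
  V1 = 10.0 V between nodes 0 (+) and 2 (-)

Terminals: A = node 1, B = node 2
Step 1 — V_th is the open-circuit voltage V_A - V_B (nothing connected across the terminals).
Nodal analysis, taking node 2 as the 0 V reference.
Source V1 fixes V_0 = 10 V.
KCL at each unknown node (sum of currents leaving = 0; resistances in Ω):
  Node 1: (V_1 - 10)/150 + (V_1 - 0)/120 + (V_1 - 0)/3900 = 0
Collecting terms: 0.01526 × V_1 = 0.06667  =>  V_1 = 4.37 V
V_th = V_1 - V_2 = 4.37 - 0 = 4.37 V
Step 2 — R_th: zero the source — replace V1 by a short circuit (node 2 merges into node 0) — and find the resistance seen between A (node 1) and B (node 0).
Reduce the network between node 1 (A) and node 0 (B) by series/parallel combination:
  Rp1 = R1 ‖ R2 ‖ R3 (parallel, all between nodes 0 and 1) = 1/(1/150 + 1/120 + 1/3900) = 65.55 Ω
R_th = 65.55 Ω

Final answer: V_th = 4.37 V, R_th = 65.55 Ω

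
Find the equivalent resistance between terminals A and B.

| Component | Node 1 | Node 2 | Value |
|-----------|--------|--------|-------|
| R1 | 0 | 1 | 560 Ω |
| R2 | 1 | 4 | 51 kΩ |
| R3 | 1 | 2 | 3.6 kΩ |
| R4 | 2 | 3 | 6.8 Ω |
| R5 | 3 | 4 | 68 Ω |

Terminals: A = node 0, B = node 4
Reduce the network between node 0 (A) and node 4 (B) by series/parallel combination:
  Rs1 = R3 + R4 (series, joined only at node 2) = 3600 + 6.8 = 3607 Ω
  Rs2 = R5 + Rs1 (series, joined only at node 3) = 68 + 3607 = 3675 Ω
  Rp1 = R2 ‖ Rs2 (parallel, both between nodes 1 and 4) = 1/(1/51000 + 1/3675) = 3428 Ω
  Rs3 = R1 + Rp1 (series, joined only at node 1) = 560 + 3428 = 3988 Ω
R_eq = 3.988 kΩ

Final answer: 3.988 kΩ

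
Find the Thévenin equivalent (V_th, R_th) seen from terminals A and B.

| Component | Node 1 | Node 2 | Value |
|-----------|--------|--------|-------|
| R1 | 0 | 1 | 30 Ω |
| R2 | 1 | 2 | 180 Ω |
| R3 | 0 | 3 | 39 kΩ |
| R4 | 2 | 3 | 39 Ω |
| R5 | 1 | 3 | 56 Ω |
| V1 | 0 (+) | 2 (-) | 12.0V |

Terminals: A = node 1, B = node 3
Step 1 — V_th is the open-circuit voltage V_A - V_B (nothing connected across the terminals).
Nodal analysis, taking node 2 as the 0 V reference.
Source V1 fixes V_0 = 12 V.
KCL at each unknown node (sum of currents leaving = 0; resistances in Ω):
  Node 1: (V_1 - 12)/30 + (V_1 - 0)/180 + (V_1 - V_3)/56 = 0
  Node 3: (V_3 - 12)/39000 + (V_3 - 0)/39 + (V_3 - V_1)/56 = 0
Collecting terms (coefficients in siemens):
  0.05675·V_1 - 0.01786·V_3 = 0.4
  0.04352·V_3 - 0.01786·V_1 = 0.0003077
Determinant D = (0.05675)(0.04352) - (-0.01786)(-0.01786) = 0.002151
V_1 = [(0.4)(0.04352) - (-0.01786)(0.0003077)]/D = 8.097 V
V_3 = [(0.05675)(0.0003077) - (0.4)(-0.01786)]/D = 3.329 V
V_th = V_1 - V_3 = 8.097 - 3.329 = 4.768 V
Step 2 — R_th: zero the source — replace V1 by a short circuit (node 2 merges into node 0) — and find the resistance seen between A (node 1) and B (node 3).
Reduce the network between node 1 (A) and node 3 (B) by series/parallel combination:
  Rp1 = R1 ‖ R2 (parallel, both between nodes 0 and 1) = 1/(1/30 + 1/180) = 25.71 Ω
  Rp2 = R3 ‖ R4 (parallel, both between nodes 0 and 3) = 1/(1/39000 + 1/39) = 38.96 Ω
  Rs1 = Rp1 + Rp2 (series, joined only at node 0) = 25.71 + 38.96 = 64.68 Ω
  Rp3 = R5 ‖ Rs1 (parallel, both between nodes 1 and 3) = 1/(1/56 + 1/64.68) = 30.01 Ω
R_th = 30.01 Ω

Final answer: V_th = 4.768 V, R_th = 30.01 Ω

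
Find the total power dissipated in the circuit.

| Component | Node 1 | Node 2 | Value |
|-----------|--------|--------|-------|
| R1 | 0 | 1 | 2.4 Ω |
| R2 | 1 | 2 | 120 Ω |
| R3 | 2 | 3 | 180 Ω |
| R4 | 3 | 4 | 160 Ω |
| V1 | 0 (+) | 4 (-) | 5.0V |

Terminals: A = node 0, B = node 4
Nodal analysis, taking node 4 as the 0 V reference.
Source V1 fixes V_0 = 5 V.
KCL at each unknown node (sum of currents leaving = 0; resistances in Ω):
  Node 1: (V_1 - 5)/2.4 + (V_1 - V_2)/120 = 0
  Node 2: (V_2 - V_1)/120 + (V_2 - V_3)/180 = 0
  Node 3: (V_3 - V_2)/180 + (V_3 - 0)/160 = 0
Collecting terms (coefficients in siemens):
  0.425·V_1 - 0.008333·V_2 = 2.083
  0.01389·V_2 - 0.008333·V_1 - 0.005556·V_3 = 0
  0.01181·V_3 - 0.005556·V_2 = 0
Solving these 3 simultaneous equations (Gaussian elimination) gives:
  V_1 = 4.974 V, V_2 = 3.676 V, V_3 = 1.73 V
Power in each resistor, P = (ΔV)²/R:
  P_R1 = (5 - 4.974)²/2.4 = 0.0002806 W
  P_R2 = (4.974 - 3.676)²/120 = 0.01403 W
  P_R3 = (3.676 - 1.73)²/180 = 0.02105 W
  P_R4 = (1.73 - 0)²/160 = 0.01871 W
P_total = P_R1 + P_R2 + P_R3 + P_R4 = 0.05407 W

Final answer: 0.05407 W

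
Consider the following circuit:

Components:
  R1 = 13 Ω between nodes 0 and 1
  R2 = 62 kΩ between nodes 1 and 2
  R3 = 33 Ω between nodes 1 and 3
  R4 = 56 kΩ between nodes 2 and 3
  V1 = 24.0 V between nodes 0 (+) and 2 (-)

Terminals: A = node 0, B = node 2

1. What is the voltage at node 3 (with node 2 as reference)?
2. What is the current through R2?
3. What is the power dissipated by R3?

Nodal analysis, taking node 2 as the 0 V reference.
Source V1 fixes V_0 = 24 V.
KCL at each unknown node (sum of currents leaving = 0; resistances in Ω):
  Node 1: (V_1 - 24)/13 + (V_1 - 0)/62000 + (V_1 - V_3)/33 = 0
  Node 3: (V_3 - V_1)/33 + (V_3 - 0)/56000 = 0
Collecting terms (coefficients in siemens):
  0.1072·V_1 - 0.0303·V_3 = 1.846
  0.03032·V_3 - 0.0303·V_1 = 0
Determinant D = (0.1072)(0.03032) - (-0.0303)(-0.0303) = 0.002333
V_1 = [(1.846)(0.03032) - (-0.0303)(0)]/D = 23.99 V
V_3 = [(0.1072)(0) - (1.846)(-0.0303)]/D = 23.98 V
Part 1:
  Read off the nodal solution: V_3 = 23.98 V
Part 2:
  I_R2 = (V_1 - V_2)/R2 = (23.99 - 0)/62000 = 0.0003869 A
  Magnitude: I_R2 = 0.0003869 A
Part 3:
  I_R3 = (V_1 - V_3)/R3 = (23.99 - 23.98)/33 = 0.0004281 A
  P_R3 = I_R3² × R3 = (0.0004281)² × 33 = 0.000006049 W

Final answers:
1. V_3 = 23.98 V
2. I_R2 = 0.0003869 A
3. P_R3 = 6.049e-06 W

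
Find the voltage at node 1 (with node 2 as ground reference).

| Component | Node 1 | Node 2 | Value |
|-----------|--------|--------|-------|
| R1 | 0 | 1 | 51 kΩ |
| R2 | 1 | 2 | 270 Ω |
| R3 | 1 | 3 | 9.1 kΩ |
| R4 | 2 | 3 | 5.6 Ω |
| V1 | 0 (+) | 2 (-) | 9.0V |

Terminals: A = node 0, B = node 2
Nodal analysis, taking node 2 as the 0 V reference.
Source V1 fixes V_0 = 9 V.
KCL at each unknown node (sum of currents leaving = 0; resistances in Ω):
  Node 1: (V_1 - 9)/51000 + (V_1 - 0)/270 + (V_1 - V_3)/9100 = 0
  Node 3: (V_3 - V_1)/9100 + (V_3 - 0)/5.6 = 0
Collecting terms (coefficients in siemens):
  0.003833·V_1 - 0.0001099·V_3 = 0.0001765
  0.1787·V_3 - 0.0001099·V_1 = 0
Determinant D = (0.003833)(0.1787) - (-0.0001099)(-0.0001099) = 0.0006849
V_1 = [(0.0001765)(0.1787) - (-0.0001099)(0)]/D = 0.04604 V
V_3 = [(0.003833)(0) - (0.0001765)(-0.0001099)]/D = 0.00002831 V
The requested potential is V_1 = 0.04604 V.

Final answer: V_1 = 0.04604 V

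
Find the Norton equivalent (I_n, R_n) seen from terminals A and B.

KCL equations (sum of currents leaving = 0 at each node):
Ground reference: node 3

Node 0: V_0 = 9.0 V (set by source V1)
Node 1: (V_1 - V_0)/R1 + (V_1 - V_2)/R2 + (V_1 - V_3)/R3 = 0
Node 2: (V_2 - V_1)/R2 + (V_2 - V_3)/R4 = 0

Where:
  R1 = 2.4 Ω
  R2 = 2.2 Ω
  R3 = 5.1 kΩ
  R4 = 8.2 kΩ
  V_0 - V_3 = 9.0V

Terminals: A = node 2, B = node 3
Find the Thévenin equivalent first; then I_n = V_th/R_th and R_n = R_th.
Step 1 — V_th is the open-circuit voltage V_A - V_B (nothing connected across the terminals).
Nodal analysis, taking node 3 as the 0 V reference.
Source V1 fixes V_0 = 9 V.
KCL at each unknown node (sum of currents leaving = 0; resistances in Ω):
  Node 1: (V_1 - 9)/2.4 + (V_1 - V_2)/2.2 + (V_1 - 0)/5100 = 0
  Node 2: (V_2 - V_1)/2.2 + (V_2 - 0)/8200 = 0
Collecting terms (coefficients in siemens):
  0.8714·V_1 - 0.4545·V_2 = 3.75
  0.4547·V_2 - 0.4545·V_1 = 0
Determinant D = (0.8714)(0.4547) - (-0.4545)(-0.4545) = 0.1896
V_1 = [(3.75)(0.4547) - (-0.4545)(0)]/D = 8.993 V
V_2 = [(0.8714)(0) - (3.75)(-0.4545)]/D = 8.991 V
V_th = V_2 - V_3 = 8.991 - 0 = 8.991 V
Step 2 — R_th: zero the source — replace V1 by a short circuit (node 3 merges into node 0) — and find the resistance seen between A (node 2) and B (node 0).
Reduce the network between node 2 (A) and node 0 (B) by series/parallel combination:
  Rp1 = R1 ‖ R3 (parallel, both between nodes 0 and 1) = 1/(1/2.4 + 1/5100) = 2.399 Ω
  Rs1 = R2 + Rp1 (series, joined only at node 1) = 2.2 + 2.399 = 4.599 Ω
  Rp2 = R4 ‖ Rs1 (parallel, both between nodes 0 and 2) = 1/(1/8200 + 1/4.599) = 4.596 Ω
R_th = 4.596 Ω
I_n = V_th/R_th = 8.991/4.596 = 1.956 A, and R_n = R_th = 4.596 Ω

Final answer: I_n = 1.956 A, R_n = 4.596 Ω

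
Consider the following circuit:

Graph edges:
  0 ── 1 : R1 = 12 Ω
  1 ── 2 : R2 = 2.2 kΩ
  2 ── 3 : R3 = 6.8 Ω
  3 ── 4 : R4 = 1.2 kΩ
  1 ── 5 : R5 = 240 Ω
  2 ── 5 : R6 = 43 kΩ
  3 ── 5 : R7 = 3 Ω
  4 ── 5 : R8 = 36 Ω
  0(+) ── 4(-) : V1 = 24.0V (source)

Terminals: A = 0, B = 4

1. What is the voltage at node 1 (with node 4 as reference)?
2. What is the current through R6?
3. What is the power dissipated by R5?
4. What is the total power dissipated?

Nodal analysis, taking node 4 as the 0 V reference.
Source V1 fixes V_0 = 24 V.
KCL at each unknown node (sum of currents leaving = 0; resistances in Ω):
  Node 1: (V_1 - 24)/12 + (V_1 - V_2)/2200 + (V_1 - V_5)/240 = 0
  Node 2: (V_2 - V_1)/2200 + (V_2 - V_3)/6.8 + (V_2 - V_5)/43000 = 0
  Node 3: (V_3 - V_2)/6.8 + (V_3 - 0)/1200 + (V_3 - V_5)/3 = 0
  Node 5: (V_5 - V_1)/240 + (V_5 - V_2)/43000 + (V_5 - V_3)/3 + (V_5 - 0)/36 = 0
Collecting terms (coefficients in siemens):
  0.08795·V_1 - 0.0004545·V_2 - 0.004167·V_5 = 2
  0.1475·V_2 - 0.0004545·V_1 - 0.1471·V_3 - 0.00002326·V_5 = 0
  0.4812·V_3 - 0.1471·V_2 - 0.3333·V_5 = 0
  0.3653·V_5 - 0.004167·V_1 - 0.00002326·V_2 - 0.3333·V_3 = 0
Solving these 4 simultaneous equations (Gaussian elimination) gives:
  V_1 = 22.91 V, V_2 = 3.263 V, V_3 = 3.203 V, V_5 = 3.184 V
Part 1:
  Read off the nodal solution: V_1 = 22.91 V
Part 2:
  I_R6 = (V_2 - V_5)/R6 = (3.263 - 3.184)/43000 = 0.000001848 A
  Magnitude: I_R6 = 0.000001848 A
Part 3:
  I_R5 = (V_1 - V_5)/R5 = (22.91 - 3.184)/240 = 0.08218 A
  P_R5 = I_R5² × R5 = (0.08218)² × 240 = 1.621 W
Part 4:
  Power in each resistor, P = (ΔV)²/R:
    P_R1 = (24 - 22.91)²/12 = 0.09961 W
    P_R2 = (22.91 - 3.263)²/2200 = 0.1754 W
    P_R3 = (3.263 - 3.203)²/6.8 = 0.0005419 W
    P_R4 = (3.203 - 0)²/1200 = 0.008547 W
    P_R5 = (22.91 - 3.184)²/240 = 1.621 W
    P_R6 = (3.263 - 3.184)²/43000 = 0.0000001469 W
    P_R7 = (3.203 - 3.184)²/3 = 0.0001175 W
    P_R8 = (0 - 3.184)²/36 = 0.2816 W
  P_total = P_R1 + P_R2 + P_R3 + P_R4 + P_R5 + P_R6 + P_R7 + P_R8 = 2.187 W

Final answers:
1. V_1 = 22.91 V
2. I_R6 = 1.848e-06 A
3. P_R5 = 1.621 W
4. P_total = 2.187 W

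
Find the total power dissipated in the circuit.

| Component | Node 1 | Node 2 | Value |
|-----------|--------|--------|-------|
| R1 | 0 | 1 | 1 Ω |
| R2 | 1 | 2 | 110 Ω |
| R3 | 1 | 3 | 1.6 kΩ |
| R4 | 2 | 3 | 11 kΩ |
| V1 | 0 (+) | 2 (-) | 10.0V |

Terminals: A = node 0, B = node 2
Nodal analysis, taking node 2 as the 0 V reference.
Source V1 fixes V_0 = 10 V.
KCL at each unknown node (sum of currents leaving = 0; resistances in Ω):
  Node 1: (V_1 - 10)/1 + (V_1 - 0)/110 + (V_1 - V_3)/1600 = 0
  Node 3: (V_3 - V_1)/1600 + (V_3 - 0)/11000 = 0
Collecting terms (coefficients in siemens):
  1.01·V_1 - 0.000625·V_3 = 10
  0.0007159·V_3 - 0.000625·V_1 = 0
Determinant D = (1.01)(0.0007159) - (-0.000625)(-0.000625) = 0.0007225
V_1 = [(10)(0.0007159) - (-0.000625)(0)]/D = 9.909 V
V_3 = [(1.01)(0) - (10)(-0.000625)]/D = 8.651 V
Power in each resistor, P = (ΔV)²/R:
  P_R1 = (10 - 9.909)²/1 = 0.008257 W
  P_R2 = (9.909 - 0)²/110 = 0.8926 W
  P_R3 = (9.909 - 8.651)²/1600 = 0.0009896 W
  P_R4 = (0 - 8.651)²/11000 = 0.006803 W
P_total = P_R1 + P_R2 + P_R3 + P_R4 = 0.9087 W

Final answer: 0.9087 W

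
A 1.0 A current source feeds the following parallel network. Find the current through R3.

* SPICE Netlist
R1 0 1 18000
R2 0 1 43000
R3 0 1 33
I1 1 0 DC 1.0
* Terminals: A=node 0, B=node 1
All resistors sit directly between nodes 0 and 1, so they are in parallel and share one voltage V; the full source current 1 A splits among them.
1/R_par = 1/18000 + 1/43000 + 1/33 = 0.03038 S  =>  R_par = 32.91 Ω
V = I × R_par = 1 × 32.91 = 32.91 V
I_R3 = V/R3 = 32.91/33 = 0.9974 A

Final answer: 0.9974 A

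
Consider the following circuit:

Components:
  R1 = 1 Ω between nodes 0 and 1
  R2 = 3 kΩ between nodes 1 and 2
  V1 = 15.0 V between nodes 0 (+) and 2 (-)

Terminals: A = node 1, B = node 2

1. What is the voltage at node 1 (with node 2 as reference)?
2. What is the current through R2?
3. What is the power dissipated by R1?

Nodal analysis, taking node 2 as the 0 V reference.
Source V1 fixes V_0 = 15 V.
KCL at each unknown node (sum of currents leaving = 0; resistances in Ω):
  Node 1: (V_1 - 15)/1 + (V_1 - 0)/3000 = 0
Collecting terms: 1 × V_1 = 15  =>  V_1 = 15 V
Part 1:
  Read off the nodal solution: V_1 = 15 V
Part 2:
  I_R2 = (V_1 - V_2)/R2 = (15 - 0)/3000 = 0.004998 A
  Magnitude: I_R2 = 0.004998 A
Part 3:
  I_R1 = (V_0 - V_1)/R1 = (15 - 15)/1 = 0.004998 A
  P_R1 = I_R1² × R1 = (0.004998)² × 1 = 0.00002498 W

Final answers:
1. V_1 = 15 V
2. I_R2 = 0.004998 A
3. P_R1 = 2.498e-05 W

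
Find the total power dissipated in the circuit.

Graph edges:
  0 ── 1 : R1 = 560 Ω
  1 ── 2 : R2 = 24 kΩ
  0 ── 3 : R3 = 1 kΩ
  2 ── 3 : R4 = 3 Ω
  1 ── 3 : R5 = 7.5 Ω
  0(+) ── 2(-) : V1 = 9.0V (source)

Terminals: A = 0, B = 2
Nodal analysis, taking node 2 as the 0 V reference.
Source V1 fixes V_0 = 9 V.
KCL at each unknown node (sum of currents leaving = 0; resistances in Ω):
  Node 1: (V_1 - 9)/560 + (V_1 - 0)/24000 + (V_1 - V_3)/7.5 = 0
  Node 3: (V_3 - 9)/1000 + (V_3 - 0)/3 + (V_3 - V_1)/7.5 = 0
Collecting terms (coefficients in siemens):
  0.1352·V_1 - 0.1333·V_3 = 0.01607
  0.4677·V_3 - 0.1333·V_1 = 0.009
Determinant D = (0.1352)(0.4677) - (-0.1333)(-0.1333) = 0.04543
V_1 = [(0.01607)(0.4677) - (-0.1333)(0.009)]/D = 0.1918 V
V_3 = [(0.1352)(0.009) - (0.01607)(-0.1333)]/D = 0.07394 V
Power in each resistor, P = (ΔV)²/R:
  P_R1 = (9 - 0.1918)²/560 = 0.1385 W
  P_R2 = (0.1918 - 0)²/24000 = 0.000001534 W
  P_R3 = (9 - 0.07394)²/1000 = 0.07967 W
  P_R4 = (0 - 0.07394)²/3 = 0.001822 W
  P_R5 = (0.1918 - 0.07394)²/7.5 = 0.001854 W
P_total = P_R1 + P_R2 + P_R3 + P_R4 + P_R5 = 0.2219 W

Final answer: 0.2219 W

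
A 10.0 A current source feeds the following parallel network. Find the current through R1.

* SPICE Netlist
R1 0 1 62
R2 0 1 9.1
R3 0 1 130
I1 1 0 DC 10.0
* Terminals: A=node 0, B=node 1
All resistors sit directly between nodes 0 and 1, so they are in parallel and share one voltage V; the full source current 10 A splits among them.
1/R_par = 1/62 + 1/9.1 + 1/130 = 0.1337 S  =>  R_par = 7.479 Ω
V = I × R_par = 10 × 7.479 = 74.79 V
I_R1 = V/R1 = 74.79/62 = 1.206 A

Final answer: 1.206 A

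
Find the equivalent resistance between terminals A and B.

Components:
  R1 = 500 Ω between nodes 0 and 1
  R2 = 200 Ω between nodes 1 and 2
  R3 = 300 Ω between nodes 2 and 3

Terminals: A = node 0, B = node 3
Reduce the network between node 0 (A) and node 3 (B) by series/parallel combination:
  Rs1 = R1 + R2 (series, joined only at node 1) = 500 + 200 = 700 Ω
  Rs2 = R3 + Rs1 (series, joined only at node 2) = 300 + 700 = 1000 Ω
R_eq = 1 kΩ

Final answer: 1 kΩ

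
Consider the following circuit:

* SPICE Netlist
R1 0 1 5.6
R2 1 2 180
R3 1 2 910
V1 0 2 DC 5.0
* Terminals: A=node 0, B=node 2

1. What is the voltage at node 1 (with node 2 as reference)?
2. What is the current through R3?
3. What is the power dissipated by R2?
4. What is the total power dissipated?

Nodal analysis, taking node 2 as the 0 V reference.
Source V1 fixes V_0 = 5 V.
KCL at each unknown node (sum of currents leaving = 0; resistances in Ω):
  Node 1: (V_1 - 5)/5.6 + (V_1 - 0)/180 + (V_1 - 0)/910 = 0
Collecting terms: 0.1852 × V_1 = 0.8929  =>  V_1 = 4.82 V
Part 1:
  Read off the nodal solution: V_1 = 4.82 V
Part 2:
  I_R3 = (V_1 - V_2)/R3 = (4.82 - 0)/910 = 0.005297 A
  Magnitude: I_R3 = 0.005297 A
Part 3:
  I_R2 = (V_1 - V_2)/R2 = (4.82 - 0)/180 = 0.02678 A
  P_R2 = I_R2² × R2 = (0.02678)² × 180 = 0.1291 W
Part 4:
  Power in each resistor, P = (ΔV)²/R:
    P_R1 = (5 - 4.82)²/5.6 = 0.005762 W
    P_R2 = (4.82 - 0)²/180 = 0.1291 W
    P_R3 = (4.82 - 0)²/910 = 0.02553 W
  P_total = P_R1 + P_R2 + P_R3 = 0.1604 W

Final answers:
1. V_1 = 4.82 V
2. I_R3 = 0.005297 A
3. P_R2 = 0.1291 W
4. P_total = 0.1604 W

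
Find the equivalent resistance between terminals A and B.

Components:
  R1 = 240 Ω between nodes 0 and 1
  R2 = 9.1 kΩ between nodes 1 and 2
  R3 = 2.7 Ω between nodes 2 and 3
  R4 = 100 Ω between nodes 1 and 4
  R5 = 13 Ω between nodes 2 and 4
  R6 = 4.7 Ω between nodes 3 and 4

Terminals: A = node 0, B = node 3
The network is not a plain series/parallel combination. Inject a 1 A test current into terminal A (node 0) and return it from terminal B (node 3); then R_eq = V_A / (1 A).
Nodal analysis, taking node 3 as the 0 V reference.
Current source I_test pushes 1 A into node 0 and draws it out of node 3.
KCL at each unknown node (sum of currents leaving = 0; resistances in Ω):
  Node 0: (V_0 - V_1)/240 - 1 = 0
  Node 1: (V_1 - V_0)/240 + (V_1 - V_2)/9100 + (V_1 - V_4)/100 = 0
  Node 2: (V_2 - V_1)/9100 + (V_2 - 0)/2.7 + (V_2 - V_4)/13 = 0
  Node 4: (V_4 - V_1)/100 + (V_4 - V_2)/13 + (V_4 - 0)/4.7 = 0
Collecting terms (coefficients in siemens):
  0.004167·V_0 - 0.004167·V_1 = 1
  0.01428·V_1 - 0.004167·V_0 - 0.0001099·V_2 - 0.01·V_4 = 0
  0.4474·V_2 - 0.0001099·V_1 - 0.07692·V_4 = 0
  0.2997·V_4 - 0.01·V_1 - 0.07692·V_2 = 0
Solving these 4 simultaneous equations (Gaussian elimination) gives:
  V_0 = 342.5 V, V_1 = 102.5 V, V_2 = 0.6413 V, V_4 = 3.584 V
R_eq = V_0 / 1 A = 342.5 Ω

Final answer: 342.5 Ω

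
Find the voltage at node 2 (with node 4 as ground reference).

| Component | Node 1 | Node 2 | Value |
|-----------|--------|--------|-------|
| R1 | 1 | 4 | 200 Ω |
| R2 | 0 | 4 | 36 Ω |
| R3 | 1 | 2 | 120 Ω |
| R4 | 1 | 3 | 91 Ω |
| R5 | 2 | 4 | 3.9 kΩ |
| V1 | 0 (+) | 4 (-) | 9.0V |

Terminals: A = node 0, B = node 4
Nodal analysis, taking node 4 as the 0 V reference.
Source V1 fixes V_0 = 9 V.
KCL at each unknown node (sum of currents leaving = 0; resistances in Ω):
  Node 1: (V_1 - 0)/200 + (V_1 - V_2)/120 + (V_1 - V_3)/91 = 0
  Node 2: (V_2 - V_1)/120 + (V_2 - 0)/3900 = 0
  Node 3: (V_3 - V_1)/91 = 0
Collecting terms (coefficients in siemens):
  0.02432·V_1 - 0.008333·V_2 - 0.01099·V_3 = 0
  0.00859·V_2 - 0.008333·V_1 = 0
  0.01099·V_3 - 0.01099·V_1 = 0
Solving these 3 simultaneous equations (Gaussian elimination) gives:
  V_1 = 0 V, V_2 = 0 V, V_3 = 0 V
The requested potential is V_2 = 0 V.

Final answer: V_2 = 0 V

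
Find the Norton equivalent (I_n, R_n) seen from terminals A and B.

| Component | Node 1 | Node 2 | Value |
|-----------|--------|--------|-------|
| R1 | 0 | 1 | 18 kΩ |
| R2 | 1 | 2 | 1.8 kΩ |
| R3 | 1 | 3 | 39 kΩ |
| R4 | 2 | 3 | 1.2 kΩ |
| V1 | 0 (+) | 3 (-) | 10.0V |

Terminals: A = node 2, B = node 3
Find the Thévenin equivalent first; then I_n = V_th/R_th and R_n = R_th.
Step 1 — V_th is the open-circuit voltage V_A - V_B (nothing connected across the terminals).
Nodal analysis, taking node 3 as the 0 V reference.
Source V1 fixes V_0 = 10 V.
KCL at each unknown node (sum of currents leaving = 0; resistances in Ω):
  Node 1: (V_1 - 10)/18000 + (V_1 - V_2)/1800 + (V_1 - 0)/39000 = 0
  Node 2: (V_2 - V_1)/1800 + (V_2 - 0)/1200 = 0
Collecting terms (coefficients in siemens):
  0.0006368·V_1 - 0.0005556·V_2 = 0.0005556
  0.001389·V_2 - 0.0005556·V_1 = 0
Determinant D = (0.0006368)(0.001389) - (-0.0005556)(-0.0005556) = 0.0000005757
V_1 = [(0.0005556)(0.001389) - (-0.0005556)(0)]/D = 1.34 V
V_2 = [(0.0006368)(0) - (0.0005556)(-0.0005556)]/D = 0.5361 V
V_th = V_2 - V_3 = 0.5361 - 0 = 0.5361 V
Step 2 — R_th: zero the source — replace V1 by a short circuit (node 3 merges into node 0) — and find the resistance seen between A (node 2) and B (node 0).
Reduce the network between node 2 (A) and node 0 (B) by series/parallel combination:
  Rp1 = R1 ‖ R3 (parallel, both between nodes 0 and 1) = 1/(1/18000 + 1/39000) = 12320 Ω
  Rs1 = R2 + Rp1 (series, joined only at node 1) = 1800 + 12320 = 14120 Ω
  Rp2 = R4 ‖ Rs1 (parallel, both between nodes 0 and 2) = 1/(1/1200 + 1/14120) = 1106 Ω
R_th = 1.106 kΩ
I_n = V_th/R_th = 0.5361/1106 = 0.0004847 A, and R_n = R_th = 1.106 kΩ

Final answer: I_n = 0.0004847 A, R_n = 1.106 kΩ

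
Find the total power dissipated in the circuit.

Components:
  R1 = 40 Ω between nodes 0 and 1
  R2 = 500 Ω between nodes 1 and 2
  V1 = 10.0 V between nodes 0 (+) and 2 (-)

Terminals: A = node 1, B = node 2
Nodal analysis, taking node 2 as the 0 V reference.
Source V1 fixes V_0 = 10 V.
KCL at each unknown node (sum of currents leaving = 0; resistances in Ω):
  Node 1: (V_1 - 10)/40 + (V_1 - 0)/500 = 0
Collecting terms: 0.027 × V_1 = 0.25  =>  V_1 = 9.259 V
Power in each resistor, P = (ΔV)²/R:
  P_R1 = (10 - 9.259)²/40 = 0.01372 W
  P_R2 = (9.259 - 0)²/500 = 0.1715 W
P_total = P_R1 + P_R2 = 0.1852 W

Final answer: 0.1852 W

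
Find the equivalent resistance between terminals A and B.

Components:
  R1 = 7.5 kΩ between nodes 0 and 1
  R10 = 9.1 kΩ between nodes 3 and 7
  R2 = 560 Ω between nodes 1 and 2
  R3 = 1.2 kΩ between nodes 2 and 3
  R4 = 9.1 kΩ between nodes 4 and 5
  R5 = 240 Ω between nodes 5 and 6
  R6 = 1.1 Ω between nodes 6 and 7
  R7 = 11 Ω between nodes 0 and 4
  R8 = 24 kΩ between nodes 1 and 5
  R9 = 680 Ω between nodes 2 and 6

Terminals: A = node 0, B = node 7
The network is not a plain series/parallel combination. Inject a 1 A test current into terminal A (node 0) and return it from terminal B (node 7); then R_eq = V_A / (1 A).
Nodal analysis, taking node 7 as the 0 V reference.
Current source I_test pushes 1 A into node 0 and draws it out of node 7.
KCL at each unknown node (sum of currents leaving = 0; resistances in Ω):
  Node 0: (V_0 - V_1)/7500 + (V_0 - V_4)/11 - 1 = 0
  Node 1: (V_1 - V_0)/7500 + (V_1 - V_2)/560 + (V_1 - V_5)/24000 = 0
  Node 2: (V_2 - V_1)/560 + (V_2 - V_3)/1200 + (V_2 - V_6)/680 = 0
  Node 3: (V_3 - V_2)/1200 + (V_3 - 0)/9100 = 0
  Node 4: (V_4 - V_0)/11 + (V_4 - V_5)/9100 = 0
  Node 5: (V_5 - V_1)/24000 + (V_5 - V_4)/9100 + (V_5 - V_6)/240 = 0
  Node 6: (V_6 - V_2)/680 + (V_6 - V_5)/240 + (V_6 - 0)/1.1 = 0
Collecting terms (coefficients in siemens):
  0.09104·V_0 - 0.0001333·V_1 - 0.09091·V_4 = 1
  0.001961·V_1 - 0.0001333·V_0 - 0.001786·V_2 - 0.00004167·V_5 = 0
  0.00409·V_2 - 0.001786·V_1 - 0.0008333·V_3 - 0.001471·V_6 = 0
  0.0009432·V_3 - 0.0008333·V_2 = 0
  0.09102·V_4 - 0.09091·V_0 - 0.0001099·V_5 = 0
  0.004318·V_5 - 0.00004167·V_1 - 0.0001099·V_4 - 0.004167·V_6 = 0
  0.9147·V_6 - 0.001471·V_2 - 0.004167·V_5 = 0
Solving these 7 simultaneous equations (Gaussian elimination) gives:
  V_0 = 4497 V, V_1 = 599.6 V, V_2 = 319.8 V, V_3 = 282.5 V
  V_4 = 4492 V, V_5 = 121.1 V, V_6 = 1.066 V
R_eq = V_0 / 1 A = 4497 Ω = 4.497 kΩ

Final answer: 4.497 kΩ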